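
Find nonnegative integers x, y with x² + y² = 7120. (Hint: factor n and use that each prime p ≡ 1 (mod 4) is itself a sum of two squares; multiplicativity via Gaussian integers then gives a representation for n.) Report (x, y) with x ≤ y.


Step 1: Factor n = 7120 = 2^4 · 5 · 89.
Step 2: Check the mod-4 condition on each prime factor: 2 = 2 (special); 5 ≡ 1 (mod 4), exponent 1; 89 ≡ 1 (mod 4), exponent 1.
All primes ≡ 3 (mod 4) appear to even exponent (or don't appear), so by the two-squares theorem n IS expressible as a sum of two squares.
Step 3: Build a representation. Group n = k² · m with k = 4 and m = 5 · 89 = 445 (a product of primes ≡ 1 (mod 4)); a representation of m scales to one of n via (k·x)² + (k·y)² = k²(x² + y²). Each prime p ≡ 1 (mod 4) is itself a sum of two squares; find a² by testing p − a² for a perfect square:
  5: 5 − 1² = 4 = 2² ⇒ 5 = 1² + 2².
  89: 89 − 1² = 88, 89 − 2² = 85, 89 − 3² = 80, 89 − 4² = 73, 89 − 5² = 64 = 8² ⇒ 89 = 5² + 8².
  Combine using the Brahmagupta–Fibonacci identity (a² + b²)(c² + d²) = (ac − bd)² + (ad + bc)² = (ac + bd)² + (ad − bc)²:
  5 · 89 = 445: from (1² + 2²)(5² + 8²), take (1·5 − 2·8, 1·8 + 2·5) = (5 − 16, 8 + 10) = (-11, 18); dropping signs (only squares matter) gives (11, 18); check 11² + 18² = 121 + 324 = 445 ✓.
  Scale by k = 4: (4·11, 4·18) = (44, 72).
Step 4: Order so x ≤ y and verify: 44² + 72² = 1936 + 5184 = 7120 = n. ✓

n = 7120 = 44² + 72² (one valid representation with x ≤ y).


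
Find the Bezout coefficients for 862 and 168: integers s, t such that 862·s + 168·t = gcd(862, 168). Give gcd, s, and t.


Euclidean algorithm on (862, 168) — divide until remainder is 0:
  862 = 5 · 168 + 22
  168 = 7 · 22 + 14
  22 = 1 · 14 + 8
  14 = 1 · 8 + 6
  8 = 1 · 6 + 2
  6 = 3 · 2 + 0
gcd(862, 168) = 2.
Track Bezout coefficients alongside the remainders: start with r₀ = 862 = a·1 + b·0 (s = 1, t = 0) and r₁ = 168 = a·0 + b·1 (s = 0, t = 1); each new remainder r_{k+1} = r_{k-1} − q_k·r_k inherits s_{k+1} = s_{k-1} − q_k·s_k, t_{k+1} = t_{k-1} − q_k·t_k, so r_k = a·s_k + b·t_k at every step:
  q = 5: r = 22, s = 1 − 5·0 = 1, t = 0 − 5·1 = -5  (check: 862·1 + 168·(-5) = 22)
  q = 7: r = 14, s = 0 − 7·1 = -7, t = 1 − 7·(-5) = 36  (check: 862·(-7) + 168·36 = 14)
  q = 1: r = 8, s = 1 − 1·(-7) = 8, t = -5 − 1·36 = -41  (check: 862·8 + 168·(-41) = 8)
  q = 1: r = 6, s = -7 − 1·8 = -15, t = 36 − 1·(-41) = 77  (check: 862·(-15) + 168·77 = 6)
  q = 1: r = 2, s = 8 − 1·(-15) = 23, t = -41 − 1·77 = -118  (check: 862·23 + 168·(-118) = 2)
The row with r = 2 (the gcd) gives the Bezout coefficients s = 23, t = -118.
Result: 862 · (23) + 168 · (-118) = 2.

gcd(862, 168) = 2; s = 23, t = -118 (check: 862·23 + 168·(-118) = 2).


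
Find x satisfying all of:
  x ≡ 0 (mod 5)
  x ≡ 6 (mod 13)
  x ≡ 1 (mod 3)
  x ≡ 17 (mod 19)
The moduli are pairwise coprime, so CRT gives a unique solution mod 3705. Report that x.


Product of moduli M = 5 · 13 · 3 · 19 = 3705.
Merge one congruence at a time:
  Start: x ≡ 0 (mod 5).
  Combine with x ≡ 6 (mod 13); new modulus lcm = 65.
    Write x = 0 + 5·t and substitute into x ≡ 6 (mod 13): 5·t ≡ 6 − 0 = 6 (mod 13).
    The inverse of 5 mod 13 is 8 (since 5·8 = 40 = 3·13 + 1), so t ≡ 8·6 = 48 ≡ 9 (mod 13).
    Then x = 0 + 5·9 = 45, valid modulo lcm(5, 13) = 65: x ≡ 45 (mod 65).
  Combine with x ≡ 1 (mod 3); new modulus lcm = 195.
    Write x = 45 + 65·t and substitute into x ≡ 1 (mod 3): 65·t ≡ 1 − 45 = -44 (mod 3).
    Reduce coefficients mod 3: 2·t ≡ 1 (mod 3).
    The inverse of 2 mod 3 is 2 (since 2·2 = 4 = 1·3 + 1), so t ≡ 2·1 = 2 ≡ 2 (mod 3).
    Then x = 45 + 65·2 = 175, valid modulo lcm(65, 3) = 195: x ≡ 175 (mod 195).
  Combine with x ≡ 17 (mod 19); new modulus lcm = 3705.
    Write x = 175 + 195·t and substitute into x ≡ 17 (mod 19): 195·t ≡ 17 − 175 = -158 (mod 19).
    Reduce coefficients mod 19: 5·t ≡ 13 (mod 19).
    The inverse of 5 mod 19 is 4 (since 5·4 = 20 = 1·19 + 1), so t ≡ 4·13 = 52 ≡ 14 (mod 19).
    Then x = 175 + 195·14 = 2905, valid modulo lcm(195, 19) = 3705: x ≡ 2905 (mod 3705).
Verify against each original: 2905 mod 5 = 0, 2905 mod 13 = 6, 2905 mod 3 = 1, 2905 mod 19 = 17.

x ≡ 2905 (mod 3705).


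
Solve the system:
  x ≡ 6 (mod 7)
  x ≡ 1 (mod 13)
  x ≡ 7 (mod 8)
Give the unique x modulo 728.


Moduli 7, 13, 8 are pairwise coprime; by CRT there is a unique solution modulo M = 7 · 13 · 8 = 728.
Solve pairwise, accumulating the modulus:
  Start with x ≡ 6 (mod 7).
  Combine with x ≡ 1 (mod 13): since gcd(7, 13) = 1, we get a unique residue mod 91.
    Write x = 6 + 7·t and substitute into x ≡ 1 (mod 13): 7·t ≡ 1 − 6 = -5 (mod 13).
    Reduce coefficients mod 13: 7·t ≡ 8 (mod 13).
    The inverse of 7 mod 13 is 2 (since 7·2 = 14 = 1·13 + 1), so t ≡ 2·8 = 16 ≡ 3 (mod 13).
    Then x = 6 + 7·3 = 27, valid modulo lcm(7, 13) = 91: x ≡ 27 (mod 91).
  Combine with x ≡ 7 (mod 8): since gcd(91, 8) = 1, we get a unique residue mod 728.
    Write x = 27 + 91·t and substitute into x ≡ 7 (mod 8): 91·t ≡ 7 − 27 = -20 (mod 8).
    Reduce coefficients mod 8: 3·t ≡ 4 (mod 8).
    The inverse of 3 mod 8 is 3 (since 3·3 = 9 = 1·8 + 1), so t ≡ 3·4 = 12 ≡ 4 (mod 8).
    Then x = 27 + 91·4 = 391, valid modulo lcm(91, 8) = 728: x ≡ 391 (mod 728).
Verify: 391 mod 7 = 6 ✓, 391 mod 13 = 1 ✓, 391 mod 8 = 7 ✓.

x ≡ 391 (mod 728).


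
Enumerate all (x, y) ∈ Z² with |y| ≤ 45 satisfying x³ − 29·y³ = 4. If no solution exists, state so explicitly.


The equation is x³ - 29y³ = 4. For fixed y, x³ = 29·y³ + 4, so a solution requires the RHS to be a perfect cube.
Strategy: iterate y from -45 to 45, compute RHS = 29·y³ + 4, and check whether it is a (positive or negative) perfect cube.
Check small values of y:
  y = 0: RHS = 4 is not a perfect cube.
  y = 1: RHS = 33 is not a perfect cube.
  y = -1: RHS = -25 is not a perfect cube.
  y = 2: RHS = 236 is not a perfect cube.
  y = -2: RHS = -228 is not a perfect cube.
  y = 3: RHS = 787 is not a perfect cube.
  y = -3: RHS = -779 is not a perfect cube.
Continuing the search up to |y| = 45 finds no solutions either.
No (x, y) in the scanned range satisfies the equation.

No integer solutions with |y| ≤ 45.


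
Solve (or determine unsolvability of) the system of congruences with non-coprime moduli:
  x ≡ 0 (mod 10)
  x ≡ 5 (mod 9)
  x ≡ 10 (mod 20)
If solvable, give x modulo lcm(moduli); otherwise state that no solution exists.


Moduli 10, 9, 20 are not pairwise coprime, so CRT works modulo lcm(m_i) when all pairwise compatibility conditions hold.
Pairwise compatibility: gcd(m_i, m_j) must divide a_i - a_j for every pair.
Merge one congruence at a time:
  Start: x ≡ 0 (mod 10).
  Combine with x ≡ 5 (mod 9): gcd(10, 9) = 1; 5 - 0 = 5, which IS divisible by 1, so compatible.
    Write x = 0 + 10·t and substitute into x ≡ 5 (mod 9): 10·t ≡ 5 − 0 = 5 (mod 9).
    Reduce coefficients mod 9: 1·t ≡ 5 (mod 9).
    So t ≡ 5 (mod 9).
    Then x = 0 + 10·5 = 50, valid modulo lcm(10, 9) = 90: x ≡ 50 (mod 90).
  Combine with x ≡ 10 (mod 20): gcd(90, 20) = 10; 10 - 50 = -40, which IS divisible by 10, so compatible.
    Write x = 50 + 90·t and substitute into x ≡ 10 (mod 20): 90·t ≡ 10 − 50 = -40 (mod 20).
    Divide the congruence (and modulus) by g = 10: 9·t ≡ -4 (mod 2).
    Reduce coefficients mod 2: 1·t ≡ 0 (mod 2).
    So t ≡ 0 (mod 2).
    Then x = 50 + 90·0 = 50, valid modulo lcm(90, 20) = 180: x ≡ 50 (mod 180).
Verify: 50 mod 10 = 0, 50 mod 9 = 5, 50 mod 20 = 10.

x ≡ 50 (mod 180).


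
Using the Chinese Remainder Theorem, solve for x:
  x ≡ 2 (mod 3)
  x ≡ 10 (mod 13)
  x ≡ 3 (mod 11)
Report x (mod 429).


Moduli 3, 13, 11 are pairwise coprime; by CRT there is a unique solution modulo M = 3 · 13 · 11 = 429.
Solve pairwise, accumulating the modulus:
  Start with x ≡ 2 (mod 3).
  Combine with x ≡ 10 (mod 13): since gcd(3, 13) = 1, we get a unique residue mod 39.
    Write x = 2 + 3·t and substitute into x ≡ 10 (mod 13): 3·t ≡ 10 − 2 = 8 (mod 13).
    The inverse of 3 mod 13 is 9 (since 3·9 = 27 = 2·13 + 1), so t ≡ 9·8 = 72 ≡ 7 (mod 13).
    Then x = 2 + 3·7 = 23, valid modulo lcm(3, 13) = 39: x ≡ 23 (mod 39).
  Combine with x ≡ 3 (mod 11): since gcd(39, 11) = 1, we get a unique residue mod 429.
    Write x = 23 + 39·t and substitute into x ≡ 3 (mod 11): 39·t ≡ 3 − 23 = -20 (mod 11).
    Reduce coefficients mod 11: 6·t ≡ 2 (mod 11).
    The inverse of 6 mod 11 is 2 (since 6·2 = 12 = 1·11 + 1), so t ≡ 2·2 = 4 ≡ 4 (mod 11).
    Then x = 23 + 39·4 = 179, valid modulo lcm(39, 11) = 429: x ≡ 179 (mod 429).
Verify: 179 mod 3 = 2 ✓, 179 mod 13 = 10 ✓, 179 mod 11 = 3 ✓.

x ≡ 179 (mod 429).


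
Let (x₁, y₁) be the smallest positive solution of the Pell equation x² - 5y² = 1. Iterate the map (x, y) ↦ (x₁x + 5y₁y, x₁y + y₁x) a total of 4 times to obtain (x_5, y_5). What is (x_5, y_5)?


Step 1: Find the fundamental solution (x₁, y₁) of x² - 5y² = 1.
  Expand √5 as a continued fraction. a₀ = ⌊√5⌋ = 2; iterate m_{k+1} = d_k·a_k − m_k, d_{k+1} = (5 − m_{k+1}²)/d_k, a_{k+1} = ⌊(a₀ + m_{k+1})/d_{k+1}⌋ (starting m₀ = 0, d₀ = 1), with convergents p_k = a_k·p_{k-1} + p_{k-2}, q_k = a_k·q_{k-1} + q_{k-2} (p₋₁ = 1, q₋₁ = 0):
  k = 0: a₀ = 2; p₀/q₀ = 2/1; p₀² − 5·q₀² = 4 − 5 = -1.
  k = 1: m = 2, d = 1, a = ⌊(2 + 2)/1⌋ = 4; p/q = (4·2 + 1)/(4·1 + 0) = 9/4; p² − 5·q² = 81 − 80 = 1.
  The first convergent with p² − 5·q² = 1 gives the fundamental solution (x₁, y₁) = (9, 4).
Step 2: Apply the recurrence (x_{n+1}, y_{n+1}) = (x₁x_n + 5y₁y_n, x₁y_n + y₁x_n) repeatedly.
  From (x_1, y_1) = (9, 4): x_2 = 9·9 + 5·4·4 = 161; y_2 = 9·4 + 4·9 = 72.
  From (x_2, y_2) = (161, 72): x_3 = 9·161 + 5·4·72 = 2889; y_3 = 9·72 + 4·161 = 1292.
  From (x_3, y_3) = (2889, 1292): x_4 = 9·2889 + 5·4·1292 = 51841; y_4 = 9·1292 + 4·2889 = 23184.
  From (x_4, y_4) = (51841, 23184): x_5 = 9·51841 + 5·4·23184 = 930249; y_5 = 9·23184 + 4·51841 = 416020.
Step 3: Verify x_5² - 5·y_5² = 865363202001 - 865363202000 = 1 (should be 1). ✓

(x_1, y_1) = (9, 4); (x_5, y_5) = (930249, 416020).


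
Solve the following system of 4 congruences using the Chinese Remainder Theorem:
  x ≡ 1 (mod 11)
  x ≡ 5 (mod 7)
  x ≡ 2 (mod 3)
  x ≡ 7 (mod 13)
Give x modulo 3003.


Product of moduli M = 11 · 7 · 3 · 13 = 3003.
Merge one congruence at a time:
  Start: x ≡ 1 (mod 11).
  Combine with x ≡ 5 (mod 7); new modulus lcm = 77.
    Write x = 1 + 11·t and substitute into x ≡ 5 (mod 7): 11·t ≡ 5 − 1 = 4 (mod 7).
    Reduce coefficients mod 7: 4·t ≡ 4 (mod 7).
    The inverse of 4 mod 7 is 2 (since 4·2 = 8 = 1·7 + 1), so t ≡ 2·4 = 8 ≡ 1 (mod 7).
    Then x = 1 + 11·1 = 12, valid modulo lcm(11, 7) = 77: x ≡ 12 (mod 77).
  Combine with x ≡ 2 (mod 3); new modulus lcm = 231.
    Write x = 12 + 77·t and substitute into x ≡ 2 (mod 3): 77·t ≡ 2 − 12 = -10 (mod 3).
    Reduce coefficients mod 3: 2·t ≡ 2 (mod 3).
    The inverse of 2 mod 3 is 2 (since 2·2 = 4 = 1·3 + 1), so t ≡ 2·2 = 4 ≡ 1 (mod 3).
    Then x = 12 + 77·1 = 89, valid modulo lcm(77, 3) = 231: x ≡ 89 (mod 231).
  Combine with x ≡ 7 (mod 13); new modulus lcm = 3003.
    Write x = 89 + 231·t and substitute into x ≡ 7 (mod 13): 231·t ≡ 7 − 89 = -82 (mod 13).
    Reduce coefficients mod 13: 10·t ≡ 9 (mod 13).
    The inverse of 10 mod 13 is 4 (since 10·4 = 40 = 3·13 + 1), so t ≡ 4·9 = 36 ≡ 10 (mod 13).
    Then x = 89 + 231·10 = 2399, valid modulo lcm(231, 13) = 3003: x ≡ 2399 (mod 3003).
Verify against each original: 2399 mod 11 = 1, 2399 mod 7 = 5, 2399 mod 3 = 2, 2399 mod 13 = 7.

x ≡ 2399 (mod 3003).


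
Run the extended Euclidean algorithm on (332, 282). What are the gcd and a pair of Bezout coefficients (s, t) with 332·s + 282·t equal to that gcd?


Euclidean algorithm on (332, 282) — divide until remainder is 0:
  332 = 1 · 282 + 50
  282 = 5 · 50 + 32
  50 = 1 · 32 + 18
  32 = 1 · 18 + 14
  18 = 1 · 14 + 4
  14 = 3 · 4 + 2
  4 = 2 · 2 + 0
gcd(332, 282) = 2.
Track Bezout coefficients alongside the remainders: start with r₀ = 332 = a·1 + b·0 (s = 1, t = 0) and r₁ = 282 = a·0 + b·1 (s = 0, t = 1); each new remainder r_{k+1} = r_{k-1} − q_k·r_k inherits s_{k+1} = s_{k-1} − q_k·s_k, t_{k+1} = t_{k-1} − q_k·t_k, so r_k = a·s_k + b·t_k at every step:
  q = 1: r = 50, s = 1 − 1·0 = 1, t = 0 − 1·1 = -1  (check: 332·1 + 282·(-1) = 50)
  q = 5: r = 32, s = 0 − 5·1 = -5, t = 1 − 5·(-1) = 6  (check: 332·(-5) + 282·6 = 32)
  q = 1: r = 18, s = 1 − 1·(-5) = 6, t = -1 − 1·6 = -7  (check: 332·6 + 282·(-7) = 18)
  q = 1: r = 14, s = -5 − 1·6 = -11, t = 6 − 1·(-7) = 13  (check: 332·(-11) + 282·13 = 14)
  q = 1: r = 4, s = 6 − 1·(-11) = 17, t = -7 − 1·13 = -20  (check: 332·17 + 282·(-20) = 4)
  q = 3: r = 2, s = -11 − 3·17 = -62, t = 13 − 3·(-20) = 73  (check: 332·(-62) + 282·73 = 2)
The row with r = 2 (the gcd) gives the Bezout coefficients s = -62, t = 73.
Result: 332 · (-62) + 282 · (73) = 2.

gcd(332, 282) = 2; s = -62, t = 73 (check: 332·(-62) + 282·73 = 2).


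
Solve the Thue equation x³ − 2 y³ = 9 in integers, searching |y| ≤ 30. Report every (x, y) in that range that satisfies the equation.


The equation is x³ - 2y³ = 9. For fixed y, x³ = 2·y³ + 9, so a solution requires the RHS to be a perfect cube.
Strategy: iterate y from -30 to 30, compute RHS = 2·y³ + 9, and check whether it is a (positive or negative) perfect cube.
Check small values of y:
  y = 0: RHS = 9 is not a perfect cube.
  y = 1: RHS = 11 is not a perfect cube.
  y = -1: RHS = 7 is not a perfect cube.
  y = 2: RHS = 25 is not a perfect cube.
  y = -2: RHS = -7 is not a perfect cube.
  y = 3: RHS = 63 is not a perfect cube.
  y = -3: RHS = -45 is not a perfect cube.
Continuing the search up to |y| = 30 finds no solutions either.
No (x, y) in the scanned range satisfies the equation.

No integer solutions with |y| ≤ 30.


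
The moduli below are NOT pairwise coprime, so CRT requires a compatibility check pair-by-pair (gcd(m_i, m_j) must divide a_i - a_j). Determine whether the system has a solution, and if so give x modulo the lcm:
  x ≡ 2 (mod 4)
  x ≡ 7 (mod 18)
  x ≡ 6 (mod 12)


Moduli 4, 18, 12 are not pairwise coprime, so CRT works modulo lcm(m_i) when all pairwise compatibility conditions hold.
Pairwise compatibility: gcd(m_i, m_j) must divide a_i - a_j for every pair.
Merge one congruence at a time:
  Start: x ≡ 2 (mod 4).
  Combine with x ≡ 7 (mod 18): gcd(4, 18) = 2, and 7 - 2 = 5 is NOT divisible by 2.
    ⇒ system is inconsistent (no integer solution).

No solution (the system is inconsistent).


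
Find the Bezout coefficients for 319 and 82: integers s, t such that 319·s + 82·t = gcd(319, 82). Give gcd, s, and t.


Euclidean algorithm on (319, 82) — divide until remainder is 0:
  319 = 3 · 82 + 73
  82 = 1 · 73 + 9
  73 = 8 · 9 + 1
  9 = 9 · 1 + 0
gcd(319, 82) = 1.
Track Bezout coefficients alongside the remainders: start with r₀ = 319 = a·1 + b·0 (s = 1, t = 0) and r₁ = 82 = a·0 + b·1 (s = 0, t = 1); each new remainder r_{k+1} = r_{k-1} − q_k·r_k inherits s_{k+1} = s_{k-1} − q_k·s_k, t_{k+1} = t_{k-1} − q_k·t_k, so r_k = a·s_k + b·t_k at every step:
  q = 3: r = 73, s = 1 − 3·0 = 1, t = 0 − 3·1 = -3  (check: 319·1 + 82·(-3) = 73)
  q = 1: r = 9, s = 0 − 1·1 = -1, t = 1 − 1·(-3) = 4  (check: 319·(-1) + 82·4 = 9)
  q = 8: r = 1, s = 1 − 8·(-1) = 9, t = -3 − 8·4 = -35  (check: 319·9 + 82·(-35) = 1)
The row with r = 1 (the gcd) gives the Bezout coefficients s = 9, t = -35.
Result: 319 · (9) + 82 · (-35) = 1.

gcd(319, 82) = 1; s = 9, t = -35 (check: 319·9 + 82·(-35) = 1).


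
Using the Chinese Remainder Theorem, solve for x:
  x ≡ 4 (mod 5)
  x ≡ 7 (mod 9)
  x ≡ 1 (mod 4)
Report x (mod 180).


Moduli 5, 9, 4 are pairwise coprime; by CRT there is a unique solution modulo M = 5 · 9 · 4 = 180.
Solve pairwise, accumulating the modulus:
  Start with x ≡ 4 (mod 5).
  Combine with x ≡ 7 (mod 9): since gcd(5, 9) = 1, we get a unique residue mod 45.
    Write x = 4 + 5·t and substitute into x ≡ 7 (mod 9): 5·t ≡ 7 − 4 = 3 (mod 9).
    The inverse of 5 mod 9 is 2 (since 5·2 = 10 = 1·9 + 1), so t ≡ 2·3 = 6 ≡ 6 (mod 9).
    Then x = 4 + 5·6 = 34, valid modulo lcm(5, 9) = 45: x ≡ 34 (mod 45).
  Combine with x ≡ 1 (mod 4): since gcd(45, 4) = 1, we get a unique residue mod 180.
    Write x = 34 + 45·t and substitute into x ≡ 1 (mod 4): 45·t ≡ 1 − 34 = -33 (mod 4).
    Reduce coefficients mod 4: 1·t ≡ 3 (mod 4).
    So t ≡ 3 (mod 4).
    Then x = 34 + 45·3 = 169, valid modulo lcm(45, 4) = 180: x ≡ 169 (mod 180).
Verify: 169 mod 5 = 4 ✓, 169 mod 9 = 7 ✓, 169 mod 4 = 1 ✓.

x ≡ 169 (mod 180).


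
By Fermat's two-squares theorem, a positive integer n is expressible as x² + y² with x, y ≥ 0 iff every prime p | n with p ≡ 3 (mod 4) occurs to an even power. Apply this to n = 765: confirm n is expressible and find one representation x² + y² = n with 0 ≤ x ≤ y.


Step 1: Factor n = 765 = 3^2 · 5 · 17.
Step 2: Check the mod-4 condition on each prime factor: 3 ≡ 3 (mod 4), exponent 2 (must be even); 5 ≡ 1 (mod 4), exponent 1; 17 ≡ 1 (mod 4), exponent 1.
All primes ≡ 3 (mod 4) appear to even exponent (or don't appear), so by the two-squares theorem n IS expressible as a sum of two squares.
Step 3: Build a representation. Group n = k² · m with k = 3 and m = 5 · 17 = 85 (a product of primes ≡ 1 (mod 4)); a representation of m scales to one of n via (k·x)² + (k·y)² = k²(x² + y²). Each prime p ≡ 1 (mod 4) is itself a sum of two squares; find a² by testing p − a² for a perfect square:
  5: 5 − 1² = 4 = 2² ⇒ 5 = 1² + 2².
  17: 17 − 1² = 16 = 4² ⇒ 17 = 1² + 4².
  Combine using the Brahmagupta–Fibonacci identity (a² + b²)(c² + d²) = (ac − bd)² + (ad + bc)² = (ac + bd)² + (ad − bc)²:
  5 · 17 = 85: from (1² + 2²)(1² + 4²), take (1·1 − 2·4, 1·4 + 2·1) = (1 − 8, 4 + 2) = (-7, 6); dropping signs (only squares matter) gives (7, 6); check 7² + 6² = 49 + 36 = 85 ✓.
  Scale by k = 3: (3·7, 3·6) = (21, 18).
Step 4: Order so x ≤ y and verify: 18² + 21² = 324 + 441 = 765 = n. ✓

n = 765 = 18² + 21² (one valid representation with x ≤ y).


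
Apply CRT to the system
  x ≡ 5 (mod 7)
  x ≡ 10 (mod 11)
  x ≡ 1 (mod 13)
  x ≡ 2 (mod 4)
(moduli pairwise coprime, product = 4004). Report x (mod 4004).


Product of moduli M = 7 · 11 · 13 · 4 = 4004.
Merge one congruence at a time:
  Start: x ≡ 5 (mod 7).
  Combine with x ≡ 10 (mod 11); new modulus lcm = 77.
    Write x = 5 + 7·t and substitute into x ≡ 10 (mod 11): 7·t ≡ 10 − 5 = 5 (mod 11).
    The inverse of 7 mod 11 is 8 (since 7·8 = 56 = 5·11 + 1), so t ≡ 8·5 = 40 ≡ 7 (mod 11).
    Then x = 5 + 7·7 = 54, valid modulo lcm(7, 11) = 77: x ≡ 54 (mod 77).
  Combine with x ≡ 1 (mod 13); new modulus lcm = 1001.
    Write x = 54 + 77·t and substitute into x ≡ 1 (mod 13): 77·t ≡ 1 − 54 = -53 (mod 13).
    Reduce coefficients mod 13: 12·t ≡ 12 (mod 13).
    The inverse of 12 mod 13 is 12 (since 12·12 = 144 = 11·13 + 1), so t ≡ 12·12 = 144 ≡ 1 (mod 13).
    Then x = 54 + 77·1 = 131, valid modulo lcm(77, 13) = 1001: x ≡ 131 (mod 1001).
  Combine with x ≡ 2 (mod 4); new modulus lcm = 4004.
    Write x = 131 + 1001·t and substitute into x ≡ 2 (mod 4): 1001·t ≡ 2 − 131 = -129 (mod 4).
    Reduce coefficients mod 4: 1·t ≡ 3 (mod 4).
    So t ≡ 3 (mod 4).
    Then x = 131 + 1001·3 = 3134, valid modulo lcm(1001, 4) = 4004: x ≡ 3134 (mod 4004).
Verify against each original: 3134 mod 7 = 5, 3134 mod 11 = 10, 3134 mod 13 = 1, 3134 mod 4 = 2.

x ≡ 3134 (mod 4004).


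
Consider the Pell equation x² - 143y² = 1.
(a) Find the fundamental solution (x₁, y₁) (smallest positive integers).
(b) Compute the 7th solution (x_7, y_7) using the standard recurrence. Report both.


Step 1: Find the fundamental solution (x₁, y₁) of x² - 143y² = 1.
  Expand √143 as a continued fraction. a₀ = ⌊√143⌋ = 11; iterate m_{k+1} = d_k·a_k − m_k, d_{k+1} = (143 − m_{k+1}²)/d_k, a_{k+1} = ⌊(a₀ + m_{k+1})/d_{k+1}⌋ (starting m₀ = 0, d₀ = 1), with convergents p_k = a_k·p_{k-1} + p_{k-2}, q_k = a_k·q_{k-1} + q_{k-2} (p₋₁ = 1, q₋₁ = 0):
  k = 0: a₀ = 11; p₀/q₀ = 11/1; p₀² − 143·q₀² = 121 − 143 = -22.
  k = 1: m = 11, d = 22, a = ⌊(11 + 11)/22⌋ = 1; p/q = (1·11 + 1)/(1·1 + 0) = 12/1; p² − 143·q² = 144 − 143 = 1.
  The first convergent with p² − 143·q² = 1 gives the fundamental solution (x₁, y₁) = (12, 1).
Step 2: Apply the recurrence (x_{n+1}, y_{n+1}) = (x₁x_n + 143y₁y_n, x₁y_n + y₁x_n) repeatedly.
  From (x_1, y_1) = (12, 1): x_2 = 12·12 + 143·1·1 = 287; y_2 = 12·1 + 1·12 = 24.
  From (x_2, y_2) = (287, 24): x_3 = 12·287 + 143·1·24 = 6876; y_3 = 12·24 + 1·287 = 575.
  From (x_3, y_3) = (6876, 575): x_4 = 12·6876 + 143·1·575 = 164737; y_4 = 12·575 + 1·6876 = 13776.
  From (x_4, y_4) = (164737, 13776): x_5 = 12·164737 + 143·1·13776 = 3946812; y_5 = 12·13776 + 1·164737 = 330049.
  From (x_5, y_5) = (3946812, 330049): x_6 = 12·3946812 + 143·1·330049 = 94558751; y_6 = 12·330049 + 1·3946812 = 7907400.
  From (x_6, y_6) = (94558751, 7907400): x_7 = 12·94558751 + 143·1·7907400 = 2265463212; y_7 = 12·7907400 + 1·94558751 = 189447551.
Step 3: Verify x_7² - 143·y_7² = 5132323564925356944 - 5132323564925356943 = 1 (should be 1). ✓

(x_1, y_1) = (12, 1); (x_7, y_7) = (2265463212, 189447551).


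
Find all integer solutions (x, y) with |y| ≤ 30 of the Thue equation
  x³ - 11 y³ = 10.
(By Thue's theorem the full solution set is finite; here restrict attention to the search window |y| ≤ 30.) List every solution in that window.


The equation is x³ - 11y³ = 10. For fixed y, x³ = 11·y³ + 10, so a solution requires the RHS to be a perfect cube.
Strategy: iterate y from -30 to 30, compute RHS = 11·y³ + 10, and check whether it is a (positive or negative) perfect cube.
Check small values of y:
  y = 0: RHS = 10 is not a perfect cube.
  y = 1: RHS = 21 is not a perfect cube.
  y = -1: RHS = -1 = (-1)³ ⇒ x = -1 works.
  y = 2: RHS = 98 is not a perfect cube.
  y = -2: RHS = -78 is not a perfect cube.
  y = 3: RHS = 307 is not a perfect cube.
  y = -3: RHS = -287 is not a perfect cube.
Continuing the search up to |y| = 30 finds no further solutions beyond those listed.
Collected solutions: (-1, -1).

Solutions (with |y| ≤ 30): (-1, -1).


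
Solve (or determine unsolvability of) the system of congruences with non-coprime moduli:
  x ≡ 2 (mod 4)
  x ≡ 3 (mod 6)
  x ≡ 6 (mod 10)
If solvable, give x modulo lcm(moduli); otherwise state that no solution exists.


Moduli 4, 6, 10 are not pairwise coprime, so CRT works modulo lcm(m_i) when all pairwise compatibility conditions hold.
Pairwise compatibility: gcd(m_i, m_j) must divide a_i - a_j for every pair.
Merge one congruence at a time:
  Start: x ≡ 2 (mod 4).
  Combine with x ≡ 3 (mod 6): gcd(4, 6) = 2, and 3 - 2 = 1 is NOT divisible by 2.
    ⇒ system is inconsistent (no integer solution).

No solution (the system is inconsistent).


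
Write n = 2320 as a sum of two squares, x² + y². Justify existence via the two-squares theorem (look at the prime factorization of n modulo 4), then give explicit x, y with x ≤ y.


Step 1: Factor n = 2320 = 2^4 · 5 · 29.
Step 2: Check the mod-4 condition on each prime factor: 2 = 2 (special); 5 ≡ 1 (mod 4), exponent 1; 29 ≡ 1 (mod 4), exponent 1.
All primes ≡ 3 (mod 4) appear to even exponent (or don't appear), so by the two-squares theorem n IS expressible as a sum of two squares.
Step 3: Build a representation. Group n = k² · m with k = 4 and m = 5 · 29 = 145 (a product of primes ≡ 1 (mod 4)); a representation of m scales to one of n via (k·x)² + (k·y)² = k²(x² + y²). Each prime p ≡ 1 (mod 4) is itself a sum of two squares; find a² by testing p − a² for a perfect square:
  5: 5 − 1² = 4 = 2² ⇒ 5 = 1² + 2².
  29: 29 − 1² = 28, 29 − 2² = 25 = 5² ⇒ 29 = 2² + 5².
  Combine using the Brahmagupta–Fibonacci identity (a² + b²)(c² + d²) = (ac − bd)² + (ad + bc)² = (ac + bd)² + (ad − bc)²:
  5 · 29 = 145: from (1² + 2²)(2² + 5²), take (1·2 − 2·5, 1·5 + 2·2) = (2 − 10, 5 + 4) = (-8, 9); dropping signs (only squares matter) gives (8, 9); check 8² + 9² = 64 + 81 = 145 ✓.
  Scale by k = 4: (4·8, 4·9) = (32, 36).
Step 4: Order so x ≤ y and verify: 32² + 36² = 1024 + 1296 = 2320 = n. ✓

n = 2320 = 32² + 36² (one valid representation with x ≤ y).


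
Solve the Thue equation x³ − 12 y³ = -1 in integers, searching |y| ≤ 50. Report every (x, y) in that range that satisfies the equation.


The equation is x³ - 12y³ = -1. For fixed y, x³ = 12·y³ − 1, so a solution requires the RHS to be a perfect cube.
Strategy: iterate y from -50 to 50, compute RHS = 12·y³ − 1, and check whether it is a (positive or negative) perfect cube.
Check small values of y:
  y = 0: RHS = -1 = (-1)³ ⇒ x = -1 works.
  y = 1: RHS = 11 is not a perfect cube.
  y = -1: RHS = -13 is not a perfect cube.
  y = 2: RHS = 95 is not a perfect cube.
  y = -2: RHS = -97 is not a perfect cube.
  y = 3: RHS = 323 is not a perfect cube.
  y = -3: RHS = -325 is not a perfect cube.
Continuing the search up to |y| = 50 finds no further solutions beyond those listed.
Collected solutions: (-1, 0).

Solutions (with |y| ≤ 50): (-1, 0).


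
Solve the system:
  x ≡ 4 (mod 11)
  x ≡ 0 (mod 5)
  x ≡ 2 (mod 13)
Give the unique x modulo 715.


Moduli 11, 5, 13 are pairwise coprime; by CRT there is a unique solution modulo M = 11 · 5 · 13 = 715.
Solve pairwise, accumulating the modulus:
  Start with x ≡ 4 (mod 11).
  Combine with x ≡ 0 (mod 5): since gcd(11, 5) = 1, we get a unique residue mod 55.
    Write x = 4 + 11·t and substitute into x ≡ 0 (mod 5): 11·t ≡ 0 − 4 = -4 (mod 5).
    Reduce coefficients mod 5: 1·t ≡ 1 (mod 5).
    So t ≡ 1 (mod 5).
    Then x = 4 + 11·1 = 15, valid modulo lcm(11, 5) = 55: x ≡ 15 (mod 55).
  Combine with x ≡ 2 (mod 13): since gcd(55, 13) = 1, we get a unique residue mod 715.
    Write x = 15 + 55·t and substitute into x ≡ 2 (mod 13): 55·t ≡ 2 − 15 = -13 (mod 13).
    Reduce coefficients mod 13: 3·t ≡ 0 (mod 13).
    The inverse of 3 mod 13 is 9 (since 3·9 = 27 = 2·13 + 1), so t ≡ 9·0 = 0 ≡ 0 (mod 13).
    Then x = 15 + 55·0 = 15, valid modulo lcm(55, 13) = 715: x ≡ 15 (mod 715).
Verify: 15 mod 11 = 4 ✓, 15 mod 5 = 0 ✓, 15 mod 13 = 2 ✓.

x ≡ 15 (mod 715).


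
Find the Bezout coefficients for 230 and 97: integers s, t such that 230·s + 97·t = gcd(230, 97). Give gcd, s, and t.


Euclidean algorithm on (230, 97) — divide until remainder is 0:
  230 = 2 · 97 + 36
  97 = 2 · 36 + 25
  36 = 1 · 25 + 11
  25 = 2 · 11 + 3
  11 = 3 · 3 + 2
  3 = 1 · 2 + 1
  2 = 2 · 1 + 0
gcd(230, 97) = 1.
Track Bezout coefficients alongside the remainders: start with r₀ = 230 = a·1 + b·0 (s = 1, t = 0) and r₁ = 97 = a·0 + b·1 (s = 0, t = 1); each new remainder r_{k+1} = r_{k-1} − q_k·r_k inherits s_{k+1} = s_{k-1} − q_k·s_k, t_{k+1} = t_{k-1} − q_k·t_k, so r_k = a·s_k + b·t_k at every step:
  q = 2: r = 36, s = 1 − 2·0 = 1, t = 0 − 2·1 = -2  (check: 230·1 + 97·(-2) = 36)
  q = 2: r = 25, s = 0 − 2·1 = -2, t = 1 − 2·(-2) = 5  (check: 230·(-2) + 97·5 = 25)
  q = 1: r = 11, s = 1 − 1·(-2) = 3, t = -2 − 1·5 = -7  (check: 230·3 + 97·(-7) = 11)
  q = 2: r = 3, s = -2 − 2·3 = -8, t = 5 − 2·(-7) = 19  (check: 230·(-8) + 97·19 = 3)
  q = 3: r = 2, s = 3 − 3·(-8) = 27, t = -7 − 3·19 = -64  (check: 230·27 + 97·(-64) = 2)
  q = 1: r = 1, s = -8 − 1·27 = -35, t = 19 − 1·(-64) = 83  (check: 230·(-35) + 97·83 = 1)
The row with r = 1 (the gcd) gives the Bezout coefficients s = -35, t = 83.
Result: 230 · (-35) + 97 · (83) = 1.

gcd(230, 97) = 1; s = -35, t = 83 (check: 230·(-35) + 97·83 = 1).


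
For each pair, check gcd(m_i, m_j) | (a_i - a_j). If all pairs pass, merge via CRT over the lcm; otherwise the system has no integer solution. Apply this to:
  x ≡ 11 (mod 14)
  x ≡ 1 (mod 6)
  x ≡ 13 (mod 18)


Moduli 14, 6, 18 are not pairwise coprime, so CRT works modulo lcm(m_i) when all pairwise compatibility conditions hold.
Pairwise compatibility: gcd(m_i, m_j) must divide a_i - a_j for every pair.
Merge one congruence at a time:
  Start: x ≡ 11 (mod 14).
  Combine with x ≡ 1 (mod 6): gcd(14, 6) = 2; 1 - 11 = -10, which IS divisible by 2, so compatible.
    Write x = 11 + 14·t and substitute into x ≡ 1 (mod 6): 14·t ≡ 1 − 11 = -10 (mod 6).
    Divide the congruence (and modulus) by g = 2: 7·t ≡ -5 (mod 3).
    Reduce coefficients mod 3: 1·t ≡ 1 (mod 3).
    So t ≡ 1 (mod 3).
    Then x = 11 + 14·1 = 25, valid modulo lcm(14, 6) = 42: x ≡ 25 (mod 42).
  Combine with x ≡ 13 (mod 18): gcd(42, 18) = 6; 13 - 25 = -12, which IS divisible by 6, so compatible.
    Write x = 25 + 42·t and substitute into x ≡ 13 (mod 18): 42·t ≡ 13 − 25 = -12 (mod 18).
    Divide the congruence (and modulus) by g = 6: 7·t ≡ -2 (mod 3).
    Reduce coefficients mod 3: 1·t ≡ 1 (mod 3).
    So t ≡ 1 (mod 3).
    Then x = 25 + 42·1 = 67, valid modulo lcm(42, 18) = 126: x ≡ 67 (mod 126).
Verify: 67 mod 14 = 11, 67 mod 6 = 1, 67 mod 18 = 13.

x ≡ 67 (mod 126).


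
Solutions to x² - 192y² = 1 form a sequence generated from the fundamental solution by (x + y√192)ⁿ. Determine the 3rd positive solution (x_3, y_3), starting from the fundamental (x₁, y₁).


Step 1: Find the fundamental solution (x₁, y₁) of x² - 192y² = 1.
  Expand √192 as a continued fraction. a₀ = ⌊√192⌋ = 13; iterate m_{k+1} = d_k·a_k − m_k, d_{k+1} = (192 − m_{k+1}²)/d_k, a_{k+1} = ⌊(a₀ + m_{k+1})/d_{k+1}⌋ (starting m₀ = 0, d₀ = 1), with convergents p_k = a_k·p_{k-1} + p_{k-2}, q_k = a_k·q_{k-1} + q_{k-2} (p₋₁ = 1, q₋₁ = 0):
  k = 0: a₀ = 13; p₀/q₀ = 13/1; p₀² − 192·q₀² = 169 − 192 = -23.
  k = 1: m = 13, d = 23, a = ⌊(13 + 13)/23⌋ = 1; p/q = (1·13 + 1)/(1·1 + 0) = 14/1; p² − 192·q² = 196 − 192 = 4.
  k = 2: m = 10, d = 4, a = ⌊(13 + 10)/4⌋ = 5; p/q = (5·14 + 13)/(5·1 + 1) = 83/6; p² − 192·q² = 6889 − 6912 = -23.
  k = 3: m = 10, d = 23, a = ⌊(13 + 10)/23⌋ = 1; p/q = (1·83 + 14)/(1·6 + 1) = 97/7; p² − 192·q² = 9409 − 9408 = 1.
  The first convergent with p² − 192·q² = 1 gives the fundamental solution (x₁, y₁) = (97, 7).
Step 2: Apply the recurrence (x_{n+1}, y_{n+1}) = (x₁x_n + 192y₁y_n, x₁y_n + y₁x_n) repeatedly.
  From (x_1, y_1) = (97, 7): x_2 = 97·97 + 192·7·7 = 18817; y_2 = 97·7 + 7·97 = 1358.
  From (x_2, y_2) = (18817, 1358): x_3 = 97·18817 + 192·7·1358 = 3650401; y_3 = 97·1358 + 7·18817 = 263445.
Step 3: Verify x_3² - 192·y_3² = 13325427460801 - 13325427460800 = 1 (should be 1). ✓

(x_1, y_1) = (97, 7); (x_3, y_3) = (3650401, 263445).


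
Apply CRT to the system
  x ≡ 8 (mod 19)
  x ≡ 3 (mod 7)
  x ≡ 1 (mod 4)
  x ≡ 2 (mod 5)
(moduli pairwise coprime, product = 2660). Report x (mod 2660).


Product of moduli M = 19 · 7 · 4 · 5 = 2660.
Merge one congruence at a time:
  Start: x ≡ 8 (mod 19).
  Combine with x ≡ 3 (mod 7); new modulus lcm = 133.
    Write x = 8 + 19·t and substitute into x ≡ 3 (mod 7): 19·t ≡ 3 − 8 = -5 (mod 7).
    Reduce coefficients mod 7: 5·t ≡ 2 (mod 7).
    The inverse of 5 mod 7 is 3 (since 5·3 = 15 = 2·7 + 1), so t ≡ 3·2 = 6 ≡ 6 (mod 7).
    Then x = 8 + 19·6 = 122, valid modulo lcm(19, 7) = 133: x ≡ 122 (mod 133).
  Combine with x ≡ 1 (mod 4); new modulus lcm = 532.
    Write x = 122 + 133·t and substitute into x ≡ 1 (mod 4): 133·t ≡ 1 − 122 = -121 (mod 4).
    Reduce coefficients mod 4: 1·t ≡ 3 (mod 4).
    So t ≡ 3 (mod 4).
    Then x = 122 + 133·3 = 521, valid modulo lcm(133, 4) = 532: x ≡ 521 (mod 532).
  Combine with x ≡ 2 (mod 5); new modulus lcm = 2660.
    Write x = 521 + 532·t and substitute into x ≡ 2 (mod 5): 532·t ≡ 2 − 521 = -519 (mod 5).
    Reduce coefficients mod 5: 2·t ≡ 1 (mod 5).
    The inverse of 2 mod 5 is 3 (since 2·3 = 6 = 1·5 + 1), so t ≡ 3·1 = 3 ≡ 3 (mod 5).
    Then x = 521 + 532·3 = 2117, valid modulo lcm(532, 5) = 2660: x ≡ 2117 (mod 2660).
Verify against each original: 2117 mod 19 = 8, 2117 mod 7 = 3, 2117 mod 4 = 1, 2117 mod 5 = 2.

x ≡ 2117 (mod 2660).


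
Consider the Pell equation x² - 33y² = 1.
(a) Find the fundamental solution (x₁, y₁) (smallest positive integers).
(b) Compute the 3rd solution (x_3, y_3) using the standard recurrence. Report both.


Step 1: Find the fundamental solution (x₁, y₁) of x² - 33y² = 1.
  Expand √33 as a continued fraction. a₀ = ⌊√33⌋ = 5; iterate m_{k+1} = d_k·a_k − m_k, d_{k+1} = (33 − m_{k+1}²)/d_k, a_{k+1} = ⌊(a₀ + m_{k+1})/d_{k+1}⌋ (starting m₀ = 0, d₀ = 1), with convergents p_k = a_k·p_{k-1} + p_{k-2}, q_k = a_k·q_{k-1} + q_{k-2} (p₋₁ = 1, q₋₁ = 0):
  k = 0: a₀ = 5; p₀/q₀ = 5/1; p₀² − 33·q₀² = 25 − 33 = -8.
  k = 1: m = 5, d = 8, a = ⌊(5 + 5)/8⌋ = 1; p/q = (1·5 + 1)/(1·1 + 0) = 6/1; p² − 33·q² = 36 − 33 = 3.
  k = 2: m = 3, d = 3, a = ⌊(5 + 3)/3⌋ = 2; p/q = (2·6 + 5)/(2·1 + 1) = 17/3; p² − 33·q² = 289 − 297 = -8.
  k = 3: m = 3, d = 8, a = ⌊(5 + 3)/8⌋ = 1; p/q = (1·17 + 6)/(1·3 + 1) = 23/4; p² − 33·q² = 529 − 528 = 1.
  The first convergent with p² − 33·q² = 1 gives the fundamental solution (x₁, y₁) = (23, 4).
Step 2: Apply the recurrence (x_{n+1}, y_{n+1}) = (x₁x_n + 33y₁y_n, x₁y_n + y₁x_n) repeatedly.
  From (x_1, y_1) = (23, 4): x_2 = 23·23 + 33·4·4 = 1057; y_2 = 23·4 + 4·23 = 184.
  From (x_2, y_2) = (1057, 184): x_3 = 23·1057 + 33·4·184 = 48599; y_3 = 23·184 + 4·1057 = 8460.
Step 3: Verify x_3² - 33·y_3² = 2361862801 - 2361862800 = 1 (should be 1). ✓

(x_1, y_1) = (23, 4); (x_3, y_3) = (48599, 8460).


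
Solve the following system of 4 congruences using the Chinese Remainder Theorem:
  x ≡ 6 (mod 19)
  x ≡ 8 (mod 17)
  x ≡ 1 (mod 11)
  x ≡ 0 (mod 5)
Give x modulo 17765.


Product of moduli M = 19 · 17 · 11 · 5 = 17765.
Merge one congruence at a time:
  Start: x ≡ 6 (mod 19).
  Combine with x ≡ 8 (mod 17); new modulus lcm = 323.
    Write x = 6 + 19·t and substitute into x ≡ 8 (mod 17): 19·t ≡ 8 − 6 = 2 (mod 17).
    Reduce coefficients mod 17: 2·t ≡ 2 (mod 17).
    The inverse of 2 mod 17 is 9 (since 2·9 = 18 = 1·17 + 1), so t ≡ 9·2 = 18 ≡ 1 (mod 17).
    Then x = 6 + 19·1 = 25, valid modulo lcm(19, 17) = 323: x ≡ 25 (mod 323).
  Combine with x ≡ 1 (mod 11); new modulus lcm = 3553.
    Write x = 25 + 323·t and substitute into x ≡ 1 (mod 11): 323·t ≡ 1 − 25 = -24 (mod 11).
    Reduce coefficients mod 11: 4·t ≡ 9 (mod 11).
    The inverse of 4 mod 11 is 3 (since 4·3 = 12 = 1·11 + 1), so t ≡ 3·9 = 27 ≡ 5 (mod 11).
    Then x = 25 + 323·5 = 1640, valid modulo lcm(323, 11) = 3553: x ≡ 1640 (mod 3553).
  Combine with x ≡ 0 (mod 5); new modulus lcm = 17765.
    Write x = 1640 + 3553·t and substitute into x ≡ 0 (mod 5): 3553·t ≡ 0 − 1640 = -1640 (mod 5).
    Reduce coefficients mod 5: 3·t ≡ 0 (mod 5).
    The inverse of 3 mod 5 is 2 (since 3·2 = 6 = 1·5 + 1), so t ≡ 2·0 = 0 ≡ 0 (mod 5).
    Then x = 1640 + 3553·0 = 1640, valid modulo lcm(3553, 5) = 17765: x ≡ 1640 (mod 17765).
Verify against each original: 1640 mod 19 = 6, 1640 mod 17 = 8, 1640 mod 11 = 1, 1640 mod 5 = 0.

x ≡ 1640 (mod 17765).


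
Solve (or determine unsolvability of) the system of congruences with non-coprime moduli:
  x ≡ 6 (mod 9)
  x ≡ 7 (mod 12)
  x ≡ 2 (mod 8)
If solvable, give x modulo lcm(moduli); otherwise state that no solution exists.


Moduli 9, 12, 8 are not pairwise coprime, so CRT works modulo lcm(m_i) when all pairwise compatibility conditions hold.
Pairwise compatibility: gcd(m_i, m_j) must divide a_i - a_j for every pair.
Merge one congruence at a time:
  Start: x ≡ 6 (mod 9).
  Combine with x ≡ 7 (mod 12): gcd(9, 12) = 3, and 7 - 6 = 1 is NOT divisible by 3.
    ⇒ system is inconsistent (no integer solution).

No solution (the system is inconsistent).


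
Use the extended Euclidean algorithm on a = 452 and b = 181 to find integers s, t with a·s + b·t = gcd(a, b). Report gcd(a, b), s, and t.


Euclidean algorithm on (452, 181) — divide until remainder is 0:
  452 = 2 · 181 + 90
  181 = 2 · 90 + 1
  90 = 90 · 1 + 0
gcd(452, 181) = 1.
Track Bezout coefficients alongside the remainders: start with r₀ = 452 = a·1 + b·0 (s = 1, t = 0) and r₁ = 181 = a·0 + b·1 (s = 0, t = 1); each new remainder r_{k+1} = r_{k-1} − q_k·r_k inherits s_{k+1} = s_{k-1} − q_k·s_k, t_{k+1} = t_{k-1} − q_k·t_k, so r_k = a·s_k + b·t_k at every step:
  q = 2: r = 90, s = 1 − 2·0 = 1, t = 0 − 2·1 = -2  (check: 452·1 + 181·(-2) = 90)
  q = 2: r = 1, s = 0 − 2·1 = -2, t = 1 − 2·(-2) = 5  (check: 452·(-2) + 181·5 = 1)
The row with r = 1 (the gcd) gives the Bezout coefficients s = -2, t = 5.
Result: 452 · (-2) + 181 · (5) = 1.

gcd(452, 181) = 1; s = -2, t = 5 (check: 452·(-2) + 181·5 = 1).


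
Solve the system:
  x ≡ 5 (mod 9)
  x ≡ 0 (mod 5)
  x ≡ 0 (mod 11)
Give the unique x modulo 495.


Moduli 9, 5, 11 are pairwise coprime; by CRT there is a unique solution modulo M = 9 · 5 · 11 = 495.
Solve pairwise, accumulating the modulus:
  Start with x ≡ 5 (mod 9).
  Combine with x ≡ 0 (mod 5): since gcd(9, 5) = 1, we get a unique residue mod 45.
    Write x = 5 + 9·t and substitute into x ≡ 0 (mod 5): 9·t ≡ 0 − 5 = -5 (mod 5).
    Reduce coefficients mod 5: 4·t ≡ 0 (mod 5).
    The inverse of 4 mod 5 is 4 (since 4·4 = 16 = 3·5 + 1), so t ≡ 4·0 = 0 ≡ 0 (mod 5).
    Then x = 5 + 9·0 = 5, valid modulo lcm(9, 5) = 45: x ≡ 5 (mod 45).
  Combine with x ≡ 0 (mod 11): since gcd(45, 11) = 1, we get a unique residue mod 495.
    Write x = 5 + 45·t and substitute into x ≡ 0 (mod 11): 45·t ≡ 0 − 5 = -5 (mod 11).
    Reduce coefficients mod 11: 1·t ≡ 6 (mod 11).
    So t ≡ 6 (mod 11).
    Then x = 5 + 45·6 = 275, valid modulo lcm(45, 11) = 495: x ≡ 275 (mod 495).
Verify: 275 mod 9 = 5 ✓, 275 mod 5 = 0 ✓, 275 mod 11 = 0 ✓.

x ≡ 275 (mod 495).


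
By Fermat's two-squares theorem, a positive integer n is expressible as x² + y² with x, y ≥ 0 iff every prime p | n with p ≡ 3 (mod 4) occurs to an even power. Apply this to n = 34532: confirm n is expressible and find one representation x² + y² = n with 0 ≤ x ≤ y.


Step 1: Factor n = 34532 = 2^2 · 89 · 97.
Step 2: Check the mod-4 condition on each prime factor: 2 = 2 (special); 89 ≡ 1 (mod 4), exponent 1; 97 ≡ 1 (mod 4), exponent 1.
All primes ≡ 3 (mod 4) appear to even exponent (or don't appear), so by the two-squares theorem n IS expressible as a sum of two squares.
Step 3: Build a representation. Group n = k² · m with k = 2 and m = 89 · 97 = 8633 (a product of primes ≡ 1 (mod 4)); a representation of m scales to one of n via (k·x)² + (k·y)² = k²(x² + y²). Each prime p ≡ 1 (mod 4) is itself a sum of two squares; find a² by testing p − a² for a perfect square:
  89: 89 − 1² = 88, 89 − 2² = 85, 89 − 3² = 80, 89 − 4² = 73, 89 − 5² = 64 = 8² ⇒ 89 = 5² + 8².
  97: 97 − 1² = 96, 97 − 2² = 93, 97 − 3² = 88, 97 − 4² = 81 = 9² ⇒ 97 = 4² + 9².
  Combine using the Brahmagupta–Fibonacci identity (a² + b²)(c² + d²) = (ac − bd)² + (ad + bc)² = (ac + bd)² + (ad − bc)²:
  89 · 97 = 8633: from (5² + 8²)(4² + 9²), take (5·4 − 8·9, 5·9 + 8·4) = (20 − 72, 45 + 32) = (-52, 77); dropping signs (only squares matter) gives (52, 77); check 52² + 77² = 2704 + 5929 = 8633 ✓.
  Scale by k = 2: (2·52, 2·77) = (104, 154).
Step 4: Order so x ≤ y and verify: 104² + 154² = 10816 + 23716 = 34532 = n. ✓

n = 34532 = 104² + 154² (one valid representation with x ≤ y).
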